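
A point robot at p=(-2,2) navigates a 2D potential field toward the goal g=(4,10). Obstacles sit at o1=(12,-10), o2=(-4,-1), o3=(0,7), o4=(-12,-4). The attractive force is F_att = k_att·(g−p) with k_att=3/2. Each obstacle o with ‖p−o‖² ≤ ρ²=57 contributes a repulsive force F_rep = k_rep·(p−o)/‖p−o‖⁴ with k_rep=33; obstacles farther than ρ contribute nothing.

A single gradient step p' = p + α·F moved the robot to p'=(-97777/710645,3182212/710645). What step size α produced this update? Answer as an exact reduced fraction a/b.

α = 1/5

F_att = 3/2·(g−p) = 3/2·(6,8) = (9.0000,12.0000)
o1: d²=340 > ρ²=57 → inactive
o2: d²=13 ≤ ρ²=57; F_rep = 33·(2,3)/13² = (0.3905,0.5858)
o3: d²=29 ≤ ρ²=57; F_rep = 33·(-2,-5)/29² = (-0.0785,-0.1962)
o4: d²=136 > ρ²=57 → inactive
F = F_att + ΣF_rep = (9.3121,12.3896)
Δp = p'−p = (1.8624,2.4779); α = Δx/Fx = (1323513/710645) / (1323513/142129) = 1/5
check: Δy/Fy = (1760922/710645) / (1760922/142129) = 1/5 ✓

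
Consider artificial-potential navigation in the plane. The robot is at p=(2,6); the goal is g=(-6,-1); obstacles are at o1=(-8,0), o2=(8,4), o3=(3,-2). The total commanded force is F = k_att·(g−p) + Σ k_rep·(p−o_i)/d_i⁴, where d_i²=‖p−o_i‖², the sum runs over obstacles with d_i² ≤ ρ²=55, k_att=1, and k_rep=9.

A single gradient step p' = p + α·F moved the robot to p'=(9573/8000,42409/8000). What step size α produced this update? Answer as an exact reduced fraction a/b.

α = 1/10

F_att = 1·(g−p) = 1·(-8,-7) = (-8.0000,-7.0000)
o1: d²=136 > ρ²=55 → inactive
o2: d²=40 ≤ ρ²=55; F_rep = 9·(-6,2)/40² = (-0.0338,0.0112)
o3: d²=65 > ρ²=55 → inactive
F = F_att + ΣF_rep = (-8.0337,-6.9887)
Δp = p'−p = (-0.8034,-0.6989); α = Δx/Fx = (-6427/8000) / (-6427/800) = 1/10
check: Δy/Fy = (-5591/8000) / (-5591/800) = 1/10 ✓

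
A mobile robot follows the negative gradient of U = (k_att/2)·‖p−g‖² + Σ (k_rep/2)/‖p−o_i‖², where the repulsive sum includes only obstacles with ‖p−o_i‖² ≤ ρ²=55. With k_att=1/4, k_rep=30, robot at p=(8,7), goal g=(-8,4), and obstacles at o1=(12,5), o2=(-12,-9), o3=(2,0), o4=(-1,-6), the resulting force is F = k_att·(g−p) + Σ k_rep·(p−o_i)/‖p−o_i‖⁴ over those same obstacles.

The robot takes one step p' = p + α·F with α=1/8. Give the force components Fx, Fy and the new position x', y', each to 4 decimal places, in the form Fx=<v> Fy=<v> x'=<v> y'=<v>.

Fx=-4.3000 Fy=-0.6000 x'=7.4625 y'=6.9250

F_att = 1/4·(g−p) = 1/4·(-16,-3) = (-4.0000,-0.7500)
o1: d²=20 ≤ ρ²=55; F_rep = 30·(-4,2)/20² = (-0.3000,0.1500)
o2: d²=656 > ρ²=55 → inactive
o3: d²=85 > ρ²=55 → inactive
o4: d²=250 > ρ²=55 → inactive
F = F_att + ΣF_rep = (-4.3000,-0.6000)
p' = p + 1/8·F = (7.4625,6.9250)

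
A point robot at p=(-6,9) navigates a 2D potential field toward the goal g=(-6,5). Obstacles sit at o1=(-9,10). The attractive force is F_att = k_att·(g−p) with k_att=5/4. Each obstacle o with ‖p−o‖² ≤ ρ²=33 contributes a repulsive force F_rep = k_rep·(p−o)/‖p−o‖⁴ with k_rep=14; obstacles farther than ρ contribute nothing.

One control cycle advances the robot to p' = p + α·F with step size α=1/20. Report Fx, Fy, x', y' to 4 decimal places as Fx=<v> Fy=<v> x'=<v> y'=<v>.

F_att = 5/4·(g−p) = 5/4·(0,-4) = (0.0000,-5.0000)
o1: d²=10 ≤ ρ²=33; F_rep = 14·(3,-1)/10² = (0.4200,-0.1400)
F = F_att + ΣF_rep = (0.4200,-5.1400)
p' = p + 1/20·F = (-5.9790,8.7430)

Fx=0.4200 Fy=-5.1400 x'=-5.9790 y'=8.7430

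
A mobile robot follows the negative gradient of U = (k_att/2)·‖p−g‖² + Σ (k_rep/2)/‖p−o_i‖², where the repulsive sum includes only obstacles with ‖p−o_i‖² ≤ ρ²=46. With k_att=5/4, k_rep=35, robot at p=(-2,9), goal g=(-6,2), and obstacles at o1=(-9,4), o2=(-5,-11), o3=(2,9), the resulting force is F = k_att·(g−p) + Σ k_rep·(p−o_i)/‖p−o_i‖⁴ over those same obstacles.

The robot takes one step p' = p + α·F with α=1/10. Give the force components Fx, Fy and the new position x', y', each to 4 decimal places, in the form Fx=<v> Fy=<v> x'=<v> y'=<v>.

F_att = 5/4·(g−p) = 5/4·(-4,-7) = (-5.0000,-8.7500)
o1: d²=74 > ρ²=46 → inactive
o2: d²=409 > ρ²=46 → inactive
o3: d²=16 ≤ ρ²=46; F_rep = 35·(-4,0)/16² = (-0.5469,0.0000)
F = F_att + ΣF_rep = (-5.5469,-8.7500)
p' = p + 1/10·F = (-2.5547,8.1250)

Fx=-5.5469 Fy=-8.7500 x'=-2.5547 y'=8.1250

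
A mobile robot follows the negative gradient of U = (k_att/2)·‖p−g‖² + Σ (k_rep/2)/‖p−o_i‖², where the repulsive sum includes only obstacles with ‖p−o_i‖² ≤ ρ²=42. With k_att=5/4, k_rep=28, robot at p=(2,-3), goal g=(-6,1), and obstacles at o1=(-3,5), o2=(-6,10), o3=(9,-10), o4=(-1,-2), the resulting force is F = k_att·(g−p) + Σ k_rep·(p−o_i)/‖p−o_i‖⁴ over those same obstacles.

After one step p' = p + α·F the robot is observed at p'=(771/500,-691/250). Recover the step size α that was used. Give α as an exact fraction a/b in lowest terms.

α = 1/20

F_att = 5/4·(g−p) = 5/4·(-8,4) = (-10.0000,5.0000)
o1: d²=89 > ρ²=42 → inactive
o2: d²=233 > ρ²=42 → inactive
o3: d²=98 > ρ²=42 → inactive
o4: d²=10 ≤ ρ²=42; F_rep = 28·(3,-1)/10² = (0.8400,-0.2800)
F = F_att + ΣF_rep = (-9.1600,4.7200)
Δp = p'−p = (-0.4580,0.2360); α = Δx/Fx = (-229/500) / (-229/25) = 1/20
check: Δy/Fy = (59/250) / (118/25) = 1/20 ✓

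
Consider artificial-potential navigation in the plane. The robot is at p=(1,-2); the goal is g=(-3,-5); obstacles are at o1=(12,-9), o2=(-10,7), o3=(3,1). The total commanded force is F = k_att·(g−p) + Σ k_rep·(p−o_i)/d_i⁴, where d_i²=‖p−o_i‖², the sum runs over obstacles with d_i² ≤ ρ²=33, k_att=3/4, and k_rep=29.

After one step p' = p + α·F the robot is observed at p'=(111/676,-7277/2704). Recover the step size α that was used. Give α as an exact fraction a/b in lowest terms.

F_att = 3/4·(g−p) = 3/4·(-4,-3) = (-3.0000,-2.2500)
o1: d²=170 > ρ²=33 → inactive
o2: d²=202 > ρ²=33 → inactive
o3: d²=13 ≤ ρ²=33; F_rep = 29·(-2,-3)/13² = (-0.3432,-0.5148)
F = F_att + ΣF_rep = (-3.3432,-2.7648)
Δp = p'−p = (-0.8358,-0.6912); α = Δx/Fx = (-565/676) / (-565/169) = 1/4
check: Δy/Fy = (-1869/2704) / (-1869/676) = 1/4 ✓

α = 1/4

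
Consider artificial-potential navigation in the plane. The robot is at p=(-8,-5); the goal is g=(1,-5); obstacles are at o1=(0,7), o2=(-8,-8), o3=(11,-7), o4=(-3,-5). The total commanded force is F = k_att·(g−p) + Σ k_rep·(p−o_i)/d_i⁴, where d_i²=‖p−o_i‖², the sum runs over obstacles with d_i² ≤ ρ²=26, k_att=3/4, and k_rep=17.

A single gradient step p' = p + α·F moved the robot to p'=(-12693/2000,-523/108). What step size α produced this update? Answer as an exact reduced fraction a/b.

α = 1/4

F_att = 3/4·(g−p) = 3/4·(9,0) = (6.7500,0.0000)
o1: d²=208 > ρ²=26 → inactive
o2: d²=9 ≤ ρ²=26; F_rep = 17·(0,3)/9² = (0.0000,0.6296)
o3: d²=365 > ρ²=26 → inactive
o4: d²=25 ≤ ρ²=26; F_rep = 17·(-5,0)/25² = (-0.1360,0.0000)
F = F_att + ΣF_rep = (6.6140,0.6296)
Δp = p'−p = (1.6535,0.1574); α = Δx/Fx = (3307/2000) / (3307/500) = 1/4
check: Δy/Fy = (17/108) / (17/27) = 1/4 ✓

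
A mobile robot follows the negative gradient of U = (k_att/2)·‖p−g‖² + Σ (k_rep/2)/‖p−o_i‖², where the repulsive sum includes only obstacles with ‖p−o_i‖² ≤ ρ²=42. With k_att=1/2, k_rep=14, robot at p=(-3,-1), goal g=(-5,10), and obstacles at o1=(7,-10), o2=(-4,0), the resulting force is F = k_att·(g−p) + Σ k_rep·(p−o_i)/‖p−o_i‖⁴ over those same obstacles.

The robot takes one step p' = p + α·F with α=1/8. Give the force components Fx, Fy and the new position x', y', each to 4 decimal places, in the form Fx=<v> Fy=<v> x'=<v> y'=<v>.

F_att = 1/2·(g−p) = 1/2·(-2,11) = (-1.0000,5.5000)
o1: d²=181 > ρ²=42 → inactive
o2: d²=2 ≤ ρ²=42; F_rep = 14·(1,-1)/2² = (3.5000,-3.5000)
F = F_att + ΣF_rep = (2.5000,2.0000)
p' = p + 1/8·F = (-2.6875,-0.7500)

Fx=2.5000 Fy=2.0000 x'=-2.6875 y'=-0.7500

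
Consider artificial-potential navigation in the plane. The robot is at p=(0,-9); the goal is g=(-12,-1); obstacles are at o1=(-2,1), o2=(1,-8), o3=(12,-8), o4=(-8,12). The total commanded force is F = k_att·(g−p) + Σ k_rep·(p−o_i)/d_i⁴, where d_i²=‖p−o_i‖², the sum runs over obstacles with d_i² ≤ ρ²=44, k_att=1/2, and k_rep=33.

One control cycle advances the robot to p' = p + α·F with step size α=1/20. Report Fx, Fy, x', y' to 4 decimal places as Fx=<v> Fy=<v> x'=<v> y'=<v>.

F_att = 1/2·(g−p) = 1/2·(-12,8) = (-6.0000,4.0000)
o1: d²=104 > ρ²=44 → inactive
o2: d²=2 ≤ ρ²=44; F_rep = 33·(-1,-1)/2² = (-8.2500,-8.2500)
o3: d²=145 > ρ²=44 → inactive
o4: d²=505 > ρ²=44 → inactive
F = F_att + ΣF_rep = (-14.2500,-4.2500)
p' = p + 1/20·F = (-0.7125,-9.2125)

Fx=-14.2500 Fy=-4.2500 x'=-0.7125 y'=-9.2125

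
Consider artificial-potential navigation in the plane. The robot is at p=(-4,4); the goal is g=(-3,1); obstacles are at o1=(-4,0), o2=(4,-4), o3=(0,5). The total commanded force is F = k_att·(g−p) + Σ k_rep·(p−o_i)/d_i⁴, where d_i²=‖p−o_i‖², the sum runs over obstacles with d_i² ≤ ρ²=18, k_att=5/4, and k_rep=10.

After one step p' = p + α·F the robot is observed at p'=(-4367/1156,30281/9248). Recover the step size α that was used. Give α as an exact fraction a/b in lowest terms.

F_att = 5/4·(g−p) = 5/4·(1,-3) = (1.2500,-3.7500)
o1: d²=16 ≤ ρ²=18; F_rep = 10·(0,4)/16² = (0.0000,0.1562)
o2: d²=128 > ρ²=18 → inactive
o3: d²=17 ≤ ρ²=18; F_rep = 10·(-4,-1)/17² = (-0.1384,-0.0346)
F = F_att + ΣF_rep = (1.1116,-3.6284)
Δp = p'−p = (0.2223,-0.7257); α = Δx/Fx = (257/1156) / (1285/1156) = 1/5
check: Δy/Fy = (-6711/9248) / (-33555/9248) = 1/5 ✓

α = 1/5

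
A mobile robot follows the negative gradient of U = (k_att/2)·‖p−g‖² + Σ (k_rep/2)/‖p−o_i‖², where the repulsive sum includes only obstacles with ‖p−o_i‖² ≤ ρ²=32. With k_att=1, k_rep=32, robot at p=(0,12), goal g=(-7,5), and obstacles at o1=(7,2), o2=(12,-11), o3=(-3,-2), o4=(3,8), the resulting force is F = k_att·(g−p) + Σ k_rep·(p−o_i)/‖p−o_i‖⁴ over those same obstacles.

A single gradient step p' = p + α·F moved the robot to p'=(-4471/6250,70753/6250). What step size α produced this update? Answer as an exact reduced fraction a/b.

F_att = 1·(g−p) = 1·(-7,-7) = (-7.0000,-7.0000)
o1: d²=149 > ρ²=32 → inactive
o2: d²=673 > ρ²=32 → inactive
o3: d²=205 > ρ²=32 → inactive
o4: d²=25 ≤ ρ²=32; F_rep = 32·(-3,4)/25² = (-0.1536,0.2048)
F = F_att + ΣF_rep = (-7.1536,-6.7952)
Δp = p'−p = (-0.7154,-0.6795); α = Δx/Fx = (-4471/6250) / (-4471/625) = 1/10
check: Δy/Fy = (-4247/6250) / (-4247/625) = 1/10 ✓

α = 1/10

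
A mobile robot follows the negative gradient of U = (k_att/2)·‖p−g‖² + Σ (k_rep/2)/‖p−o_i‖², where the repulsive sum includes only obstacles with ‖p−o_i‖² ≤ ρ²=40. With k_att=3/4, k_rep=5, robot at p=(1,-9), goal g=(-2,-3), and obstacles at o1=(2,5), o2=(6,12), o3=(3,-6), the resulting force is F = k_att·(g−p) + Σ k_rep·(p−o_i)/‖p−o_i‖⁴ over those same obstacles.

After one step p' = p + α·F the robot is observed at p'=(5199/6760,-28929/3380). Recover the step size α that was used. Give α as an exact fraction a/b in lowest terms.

F_att = 3/4·(g−p) = 3/4·(-3,6) = (-2.2500,4.5000)
o1: d²=197 > ρ²=40 → inactive
o2: d²=466 > ρ²=40 → inactive
o3: d²=13 ≤ ρ²=40; F_rep = 5·(-2,-3)/13² = (-0.0592,-0.0888)
F = F_att + ΣF_rep = (-2.3092,4.4112)
Δp = p'−p = (-0.2309,0.4411); α = Δx/Fx = (-1561/6760) / (-1561/676) = 1/10
check: Δy/Fy = (1491/3380) / (1491/338) = 1/10 ✓

α = 1/10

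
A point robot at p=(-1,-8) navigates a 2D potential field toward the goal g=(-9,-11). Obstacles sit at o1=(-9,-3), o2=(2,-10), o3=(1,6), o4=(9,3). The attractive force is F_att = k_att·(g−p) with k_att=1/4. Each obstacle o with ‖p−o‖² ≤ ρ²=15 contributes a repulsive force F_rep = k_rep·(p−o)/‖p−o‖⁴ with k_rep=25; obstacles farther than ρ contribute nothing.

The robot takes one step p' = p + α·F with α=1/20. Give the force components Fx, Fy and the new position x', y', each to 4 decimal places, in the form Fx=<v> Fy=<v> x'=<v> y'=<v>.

Fx=-2.4438 Fy=-0.4541 x'=-1.1222 y'=-8.0227

F_att = 1/4·(g−p) = 1/4·(-8,-3) = (-2.0000,-0.7500)
o1: d²=89 > ρ²=15 → inactive
o2: d²=13 ≤ ρ²=15; F_rep = 25·(-3,2)/13² = (-0.4438,0.2959)
o3: d²=200 > ρ²=15 → inactive
o4: d²=221 > ρ²=15 → inactive
F = F_att + ΣF_rep = (-2.4438,-0.4541)
p' = p + 1/20·F = (-1.1222,-8.0227)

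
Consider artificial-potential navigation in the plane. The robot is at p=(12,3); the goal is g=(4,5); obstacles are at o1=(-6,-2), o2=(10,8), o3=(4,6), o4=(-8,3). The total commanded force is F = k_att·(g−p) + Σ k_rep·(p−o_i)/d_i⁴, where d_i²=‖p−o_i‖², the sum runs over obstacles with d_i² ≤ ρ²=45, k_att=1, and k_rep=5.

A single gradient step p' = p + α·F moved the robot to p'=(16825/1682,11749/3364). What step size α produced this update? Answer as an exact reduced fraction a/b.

F_att = 1·(g−p) = 1·(-8,2) = (-8.0000,2.0000)
o1: d²=349 > ρ²=45 → inactive
o2: d²=29 ≤ ρ²=45; F_rep = 5·(2,-5)/29² = (0.0119,-0.0297)
o3: d²=73 > ρ²=45 → inactive
o4: d²=400 > ρ²=45 → inactive
F = F_att + ΣF_rep = (-7.9881,1.9703)
Δp = p'−p = (-1.9970,0.4926); α = Δx/Fx = (-3359/1682) / (-6718/841) = 1/4
check: Δy/Fy = (1657/3364) / (1657/841) = 1/4 ✓

α = 1/4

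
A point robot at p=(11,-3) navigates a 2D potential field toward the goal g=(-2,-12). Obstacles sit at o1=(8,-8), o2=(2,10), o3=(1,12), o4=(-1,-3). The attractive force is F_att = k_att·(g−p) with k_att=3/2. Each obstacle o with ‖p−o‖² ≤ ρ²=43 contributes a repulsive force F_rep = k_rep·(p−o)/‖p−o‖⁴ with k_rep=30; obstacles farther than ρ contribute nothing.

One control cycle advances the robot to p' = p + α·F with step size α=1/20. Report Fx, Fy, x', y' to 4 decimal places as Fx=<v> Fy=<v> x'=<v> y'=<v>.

F_att = 3/2·(g−p) = 3/2·(-13,-9) = (-19.5000,-13.5000)
o1: d²=34 ≤ ρ²=43; F_rep = 30·(3,5)/34² = (0.0779,0.1298)
o2: d²=250 > ρ²=43 → inactive
o3: d²=325 > ρ²=43 → inactive
o4: d²=144 > ρ²=43 → inactive
F = F_att + ΣF_rep = (-19.4221,-13.3702)
p' = p + 1/20·F = (10.0289,-3.6685)

Fx=-19.4221 Fy=-13.3702 x'=10.0289 y'=-3.6685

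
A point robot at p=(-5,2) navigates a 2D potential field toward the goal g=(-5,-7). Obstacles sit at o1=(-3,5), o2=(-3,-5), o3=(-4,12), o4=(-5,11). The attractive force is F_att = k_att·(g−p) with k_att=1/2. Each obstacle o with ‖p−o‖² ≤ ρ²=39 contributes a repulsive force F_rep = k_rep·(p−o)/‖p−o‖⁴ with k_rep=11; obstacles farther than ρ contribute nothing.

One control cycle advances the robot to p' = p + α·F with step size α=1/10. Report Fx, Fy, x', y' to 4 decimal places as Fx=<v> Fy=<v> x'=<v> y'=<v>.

Fx=-0.1302 Fy=-4.6953 x'=-5.0130 y'=1.5305

F_att = 1/2·(g−p) = 1/2·(0,-9) = (0.0000,-4.5000)
o1: d²=13 ≤ ρ²=39; F_rep = 11·(-2,-3)/13² = (-0.1302,-0.1953)
o2: d²=53 > ρ²=39 → inactive
o3: d²=101 > ρ²=39 → inactive
o4: d²=81 > ρ²=39 → inactive
F = F_att + ΣF_rep = (-0.1302,-4.6953)
p' = p + 1/10·F = (-5.0130,1.5305)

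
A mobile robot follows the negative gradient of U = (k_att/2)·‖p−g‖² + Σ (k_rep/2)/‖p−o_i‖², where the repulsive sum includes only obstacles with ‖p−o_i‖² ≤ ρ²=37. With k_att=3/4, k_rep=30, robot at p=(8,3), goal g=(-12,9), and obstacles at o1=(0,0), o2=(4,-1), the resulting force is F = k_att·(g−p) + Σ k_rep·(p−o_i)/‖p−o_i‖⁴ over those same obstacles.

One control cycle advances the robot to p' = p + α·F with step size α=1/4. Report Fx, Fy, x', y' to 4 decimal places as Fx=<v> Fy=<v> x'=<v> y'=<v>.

Fx=-14.8828 Fy=4.6172 x'=4.2793 y'=4.1543

F_att = 3/4·(g−p) = 3/4·(-20,6) = (-15.0000,4.5000)
o1: d²=73 > ρ²=37 → inactive
o2: d²=32 ≤ ρ²=37; F_rep = 30·(4,4)/32² = (0.1172,0.1172)
F = F_att + ΣF_rep = (-14.8828,4.6172)
p' = p + 1/4·F = (4.2793,4.1543)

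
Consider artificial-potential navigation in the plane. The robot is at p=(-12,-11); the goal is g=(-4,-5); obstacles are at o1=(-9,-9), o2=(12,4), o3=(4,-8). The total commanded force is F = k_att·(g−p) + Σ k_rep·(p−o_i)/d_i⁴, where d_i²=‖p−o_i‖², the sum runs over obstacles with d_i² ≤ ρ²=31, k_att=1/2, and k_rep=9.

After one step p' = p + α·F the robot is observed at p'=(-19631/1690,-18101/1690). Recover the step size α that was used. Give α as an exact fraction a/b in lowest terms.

F_att = 1/2·(g−p) = 1/2·(8,6) = (4.0000,3.0000)
o1: d²=13 ≤ ρ²=31; F_rep = 9·(-3,-2)/13² = (-0.1598,-0.1065)
o2: d²=801 > ρ²=31 → inactive
o3: d²=265 > ρ²=31 → inactive
F = F_att + ΣF_rep = (3.8402,2.8935)
Δp = p'−p = (0.3840,0.2893); α = Δx/Fx = (649/1690) / (649/169) = 1/10
check: Δy/Fy = (489/1690) / (489/169) = 1/10 ✓

α = 1/10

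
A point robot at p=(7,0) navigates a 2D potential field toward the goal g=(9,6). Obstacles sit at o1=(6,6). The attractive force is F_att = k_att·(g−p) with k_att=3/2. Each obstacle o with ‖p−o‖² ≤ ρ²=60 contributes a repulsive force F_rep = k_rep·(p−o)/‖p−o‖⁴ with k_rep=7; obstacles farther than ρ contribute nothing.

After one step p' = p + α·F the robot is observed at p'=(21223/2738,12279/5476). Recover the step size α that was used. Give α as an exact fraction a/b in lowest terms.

F_att = 3/2·(g−p) = 3/2·(2,6) = (3.0000,9.0000)
o1: d²=37 ≤ ρ²=60; F_rep = 7·(1,-6)/37² = (0.0051,-0.0307)
F = F_att + ΣF_rep = (3.0051,8.9693)
Δp = p'−p = (0.7513,2.2423); α = Δx/Fx = (2057/2738) / (4114/1369) = 1/4
check: Δy/Fy = (12279/5476) / (12279/1369) = 1/4 ✓

α = 1/4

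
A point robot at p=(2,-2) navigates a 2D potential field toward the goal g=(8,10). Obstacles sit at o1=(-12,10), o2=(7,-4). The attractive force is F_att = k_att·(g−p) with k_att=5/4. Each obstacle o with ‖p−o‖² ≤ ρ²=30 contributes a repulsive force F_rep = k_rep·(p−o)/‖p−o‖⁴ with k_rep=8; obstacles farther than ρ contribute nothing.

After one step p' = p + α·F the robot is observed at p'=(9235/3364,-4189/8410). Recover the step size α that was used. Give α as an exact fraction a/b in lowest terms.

α = 1/10

F_att = 5/4·(g−p) = 5/4·(6,12) = (7.5000,15.0000)
o1: d²=340 > ρ²=30 → inactive
o2: d²=29 ≤ ρ²=30; F_rep = 8·(-5,2)/29² = (-0.0476,0.0190)
F = F_att + ΣF_rep = (7.4524,15.0190)
Δp = p'−p = (0.7452,1.5019); α = Δx/Fx = (2507/3364) / (12535/1682) = 1/10
check: Δy/Fy = (12631/8410) / (12631/841) = 1/10 ✓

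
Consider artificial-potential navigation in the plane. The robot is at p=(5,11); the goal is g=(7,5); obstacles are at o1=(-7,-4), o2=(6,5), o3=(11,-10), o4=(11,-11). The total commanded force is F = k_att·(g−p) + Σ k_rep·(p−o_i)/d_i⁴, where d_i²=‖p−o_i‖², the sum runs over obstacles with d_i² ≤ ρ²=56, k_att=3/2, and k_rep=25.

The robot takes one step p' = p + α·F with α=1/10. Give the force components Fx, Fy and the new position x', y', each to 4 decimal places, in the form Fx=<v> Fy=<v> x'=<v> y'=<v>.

F_att = 3/2·(g−p) = 3/2·(2,-6) = (3.0000,-9.0000)
o1: d²=369 > ρ²=56 → inactive
o2: d²=37 ≤ ρ²=56; F_rep = 25·(-1,6)/37² = (-0.0183,0.1096)
o3: d²=477 > ρ²=56 → inactive
o4: d²=520 > ρ²=56 → inactive
F = F_att + ΣF_rep = (2.9817,-8.8904)
p' = p + 1/10·F = (5.2982,10.1110)

Fx=2.9817 Fy=-8.8904 x'=5.2982 y'=10.1110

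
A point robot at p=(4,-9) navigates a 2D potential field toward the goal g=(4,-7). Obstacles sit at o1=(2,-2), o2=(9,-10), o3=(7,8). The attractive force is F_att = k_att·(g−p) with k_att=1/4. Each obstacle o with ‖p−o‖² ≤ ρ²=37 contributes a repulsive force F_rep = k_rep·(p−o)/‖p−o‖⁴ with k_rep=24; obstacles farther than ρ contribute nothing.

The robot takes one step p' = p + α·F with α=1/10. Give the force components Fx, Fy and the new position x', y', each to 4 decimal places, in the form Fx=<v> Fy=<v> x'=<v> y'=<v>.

Fx=-0.1775 Fy=0.5355 x'=3.9822 y'=-8.9464

F_att = 1/4·(g−p) = 1/4·(0,2) = (0.0000,0.5000)
o1: d²=53 > ρ²=37 → inactive
o2: d²=26 ≤ ρ²=37; F_rep = 24·(-5,1)/26² = (-0.1775,0.0355)
o3: d²=298 > ρ²=37 → inactive
F = F_att + ΣF_rep = (-0.1775,0.5355)
p' = p + 1/10·F = (3.9822,-8.9464)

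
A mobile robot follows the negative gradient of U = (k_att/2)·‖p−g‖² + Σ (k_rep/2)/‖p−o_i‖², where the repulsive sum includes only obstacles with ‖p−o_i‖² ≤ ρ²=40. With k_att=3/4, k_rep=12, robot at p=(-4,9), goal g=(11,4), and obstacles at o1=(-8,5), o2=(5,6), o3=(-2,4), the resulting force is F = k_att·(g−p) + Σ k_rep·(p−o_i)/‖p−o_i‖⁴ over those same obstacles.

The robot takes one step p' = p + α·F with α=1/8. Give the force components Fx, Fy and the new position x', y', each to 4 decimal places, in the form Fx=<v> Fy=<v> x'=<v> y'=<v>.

Fx=11.2683 Fy=-3.6318 x'=-2.5915 y'=8.5460

F_att = 3/4·(g−p) = 3/4·(15,-5) = (11.2500,-3.7500)
o1: d²=32 ≤ ρ²=40; F_rep = 12·(4,4)/32² = (0.0469,0.0469)
o2: d²=90 > ρ²=40 → inactive
o3: d²=29 ≤ ρ²=40; F_rep = 12·(-2,5)/29² = (-0.0285,0.0713)
F = F_att + ΣF_rep = (11.2683,-3.6318)
p' = p + 1/8·F = (-2.5915,8.5460)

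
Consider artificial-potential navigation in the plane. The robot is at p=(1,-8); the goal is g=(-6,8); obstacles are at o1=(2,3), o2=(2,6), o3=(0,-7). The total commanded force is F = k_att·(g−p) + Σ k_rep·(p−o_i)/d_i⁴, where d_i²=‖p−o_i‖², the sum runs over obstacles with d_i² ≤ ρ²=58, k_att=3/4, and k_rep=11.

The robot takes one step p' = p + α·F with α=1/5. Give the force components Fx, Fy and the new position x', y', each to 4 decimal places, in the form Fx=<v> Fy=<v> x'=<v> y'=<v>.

Fx=-2.5000 Fy=9.2500 x'=0.5000 y'=-6.1500

F_att = 3/4·(g−p) = 3/4·(-7,16) = (-5.2500,12.0000)
o1: d²=122 > ρ²=58 → inactive
o2: d²=197 > ρ²=58 → inactive
o3: d²=2 ≤ ρ²=58; F_rep = 11·(1,-1)/2² = (2.7500,-2.7500)
F = F_att + ΣF_rep = (-2.5000,9.2500)
p' = p + 1/5·F = (0.5000,-6.1500)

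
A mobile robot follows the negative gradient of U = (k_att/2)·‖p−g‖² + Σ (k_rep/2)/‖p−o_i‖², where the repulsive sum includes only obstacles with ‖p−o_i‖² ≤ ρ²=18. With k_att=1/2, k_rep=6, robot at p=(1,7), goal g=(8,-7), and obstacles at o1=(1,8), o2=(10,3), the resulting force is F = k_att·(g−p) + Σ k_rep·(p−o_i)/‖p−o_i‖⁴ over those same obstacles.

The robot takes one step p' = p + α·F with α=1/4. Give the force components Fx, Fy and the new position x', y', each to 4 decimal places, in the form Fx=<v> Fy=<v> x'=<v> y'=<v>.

F_att = 1/2·(g−p) = 1/2·(7,-14) = (3.5000,-7.0000)
o1: d²=1 ≤ ρ²=18; F_rep = 6·(0,-1)/1² = (0.0000,-6.0000)
o2: d²=97 > ρ²=18 → inactive
F = F_att + ΣF_rep = (3.5000,-13.0000)
p' = p + 1/4·F = (1.8750,3.7500)

Fx=3.5000 Fy=-13.0000 x'=1.8750 y'=3.7500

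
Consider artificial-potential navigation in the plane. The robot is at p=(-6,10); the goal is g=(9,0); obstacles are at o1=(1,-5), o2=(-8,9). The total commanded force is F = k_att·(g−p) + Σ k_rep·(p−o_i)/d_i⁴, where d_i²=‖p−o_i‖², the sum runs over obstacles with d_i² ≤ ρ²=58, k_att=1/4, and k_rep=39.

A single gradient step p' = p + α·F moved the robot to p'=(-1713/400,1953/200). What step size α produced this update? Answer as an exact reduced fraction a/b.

α = 1/4

F_att = 1/4·(g−p) = 1/4·(15,-10) = (3.7500,-2.5000)
o1: d²=274 > ρ²=58 → inactive
o2: d²=5 ≤ ρ²=58; F_rep = 39·(2,1)/5² = (3.1200,1.5600)
F = F_att + ΣF_rep = (6.8700,-0.9400)
Δp = p'−p = (1.7175,-0.2350); α = Δx/Fx = (687/400) / (687/100) = 1/4
check: Δy/Fy = (-47/200) / (-47/50) = 1/4 ✓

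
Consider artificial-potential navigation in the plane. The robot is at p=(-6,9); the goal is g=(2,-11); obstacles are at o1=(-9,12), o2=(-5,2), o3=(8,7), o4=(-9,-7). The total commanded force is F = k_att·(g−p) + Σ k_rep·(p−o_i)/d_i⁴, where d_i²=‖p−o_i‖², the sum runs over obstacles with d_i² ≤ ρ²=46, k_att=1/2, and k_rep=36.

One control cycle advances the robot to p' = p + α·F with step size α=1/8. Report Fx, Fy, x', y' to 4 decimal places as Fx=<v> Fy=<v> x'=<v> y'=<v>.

F_att = 1/2·(g−p) = 1/2·(8,-20) = (4.0000,-10.0000)
o1: d²=18 ≤ ρ²=46; F_rep = 36·(3,-3)/18² = (0.3333,-0.3333)
o2: d²=50 > ρ²=46 → inactive
o3: d²=200 > ρ²=46 → inactive
o4: d²=265 > ρ²=46 → inactive
F = F_att + ΣF_rep = (4.3333,-10.3333)
p' = p + 1/8·F = (-5.4583,7.7083)

Fx=4.3333 Fy=-10.3333 x'=-5.4583 y'=7.7083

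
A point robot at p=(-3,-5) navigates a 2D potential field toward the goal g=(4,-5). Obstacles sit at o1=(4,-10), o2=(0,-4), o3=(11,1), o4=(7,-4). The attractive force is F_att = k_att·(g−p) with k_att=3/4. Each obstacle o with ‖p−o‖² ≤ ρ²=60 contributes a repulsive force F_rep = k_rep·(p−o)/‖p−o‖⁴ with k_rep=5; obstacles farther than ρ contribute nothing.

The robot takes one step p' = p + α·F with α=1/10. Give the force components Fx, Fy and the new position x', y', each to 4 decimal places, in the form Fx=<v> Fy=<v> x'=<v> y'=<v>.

Fx=5.1000 Fy=-0.0500 x'=-2.4900 y'=-5.0050

F_att = 3/4·(g−p) = 3/4·(7,0) = (5.2500,0.0000)
o1: d²=74 > ρ²=60 → inactive
o2: d²=10 ≤ ρ²=60; F_rep = 5·(-3,-1)/10² = (-0.1500,-0.0500)
o3: d²=232 > ρ²=60 → inactive
o4: d²=101 > ρ²=60 → inactive
F = F_att + ΣF_rep = (5.1000,-0.0500)
p' = p + 1/10·F = (-2.4900,-5.0050)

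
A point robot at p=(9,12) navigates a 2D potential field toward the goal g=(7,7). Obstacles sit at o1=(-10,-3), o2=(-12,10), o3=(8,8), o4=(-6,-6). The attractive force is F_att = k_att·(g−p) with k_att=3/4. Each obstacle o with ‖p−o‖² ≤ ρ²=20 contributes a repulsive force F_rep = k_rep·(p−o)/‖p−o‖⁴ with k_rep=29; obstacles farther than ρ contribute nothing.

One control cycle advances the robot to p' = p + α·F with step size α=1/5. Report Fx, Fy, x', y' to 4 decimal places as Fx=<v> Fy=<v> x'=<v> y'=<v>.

F_att = 3/4·(g−p) = 3/4·(-2,-5) = (-1.5000,-3.7500)
o1: d²=586 > ρ²=20 → inactive
o2: d²=445 > ρ²=20 → inactive
o3: d²=17 ≤ ρ²=20; F_rep = 29·(1,4)/17² = (0.1003,0.4014)
o4: d²=549 > ρ²=20 → inactive
F = F_att + ΣF_rep = (-1.3997,-3.3486)
p' = p + 1/5·F = (8.7201,11.3303)

Fx=-1.3997 Fy=-3.3486 x'=8.7201 y'=11.3303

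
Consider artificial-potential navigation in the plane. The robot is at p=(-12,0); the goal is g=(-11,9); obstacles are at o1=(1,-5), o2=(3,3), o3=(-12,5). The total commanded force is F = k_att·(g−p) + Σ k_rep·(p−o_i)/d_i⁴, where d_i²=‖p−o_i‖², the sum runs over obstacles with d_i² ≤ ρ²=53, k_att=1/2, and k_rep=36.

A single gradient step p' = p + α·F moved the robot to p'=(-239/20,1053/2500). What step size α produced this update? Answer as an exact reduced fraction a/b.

α = 1/10

F_att = 1/2·(g−p) = 1/2·(1,9) = (0.5000,4.5000)
o1: d²=194 > ρ²=53 → inactive
o2: d²=234 > ρ²=53 → inactive
o3: d²=25 ≤ ρ²=53; F_rep = 36·(0,-5)/25² = (0.0000,-0.2880)
F = F_att + ΣF_rep = (0.5000,4.2120)
Δp = p'−p = (0.0500,0.4212); α = Δx/Fx = (1/20) / (1/2) = 1/10
check: Δy/Fy = (1053/2500) / (1053/250) = 1/10 ✓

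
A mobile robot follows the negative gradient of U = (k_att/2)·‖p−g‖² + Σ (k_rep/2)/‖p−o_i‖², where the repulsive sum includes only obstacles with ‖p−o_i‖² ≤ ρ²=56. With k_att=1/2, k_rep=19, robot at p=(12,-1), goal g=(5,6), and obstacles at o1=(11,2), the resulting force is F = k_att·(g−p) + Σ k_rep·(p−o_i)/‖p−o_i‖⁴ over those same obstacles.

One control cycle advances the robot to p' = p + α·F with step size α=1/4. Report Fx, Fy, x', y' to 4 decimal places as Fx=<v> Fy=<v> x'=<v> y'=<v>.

F_att = 1/2·(g−p) = 1/2·(-7,7) = (-3.5000,3.5000)
o1: d²=10 ≤ ρ²=56; F_rep = 19·(1,-3)/10² = (0.1900,-0.5700)
F = F_att + ΣF_rep = (-3.3100,2.9300)
p' = p + 1/4·F = (11.1725,-0.2675)

Fx=-3.3100 Fy=2.9300 x'=11.1725 y'=-0.2675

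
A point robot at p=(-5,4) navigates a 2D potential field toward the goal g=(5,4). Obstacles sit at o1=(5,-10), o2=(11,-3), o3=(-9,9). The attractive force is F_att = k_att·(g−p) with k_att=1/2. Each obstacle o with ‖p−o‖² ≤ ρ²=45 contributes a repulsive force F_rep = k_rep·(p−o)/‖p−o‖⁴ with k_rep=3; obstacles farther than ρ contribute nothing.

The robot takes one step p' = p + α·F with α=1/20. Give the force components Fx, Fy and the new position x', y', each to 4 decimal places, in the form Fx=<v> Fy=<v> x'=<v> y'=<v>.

Fx=5.0071 Fy=-0.0089 x'=-4.7496 y'=3.9996

F_att = 1/2·(g−p) = 1/2·(10,0) = (5.0000,0.0000)
o1: d²=296 > ρ²=45 → inactive
o2: d²=305 > ρ²=45 → inactive
o3: d²=41 ≤ ρ²=45; F_rep = 3·(4,-5)/41² = (0.0071,-0.0089)
F = F_att + ΣF_rep = (5.0071,-0.0089)
p' = p + 1/20·F = (-4.7496,3.9996)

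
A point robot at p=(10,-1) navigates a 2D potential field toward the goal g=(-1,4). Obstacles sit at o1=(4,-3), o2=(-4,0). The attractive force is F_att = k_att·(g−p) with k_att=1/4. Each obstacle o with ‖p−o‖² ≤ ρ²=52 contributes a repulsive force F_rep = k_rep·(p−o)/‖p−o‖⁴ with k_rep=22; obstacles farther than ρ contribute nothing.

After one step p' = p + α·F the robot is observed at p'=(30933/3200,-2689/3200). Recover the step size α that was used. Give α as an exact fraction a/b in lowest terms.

F_att = 1/4·(g−p) = 1/4·(-11,5) = (-2.7500,1.2500)
o1: d²=40 ≤ ρ²=52; F_rep = 22·(6,2)/40² = (0.0825,0.0275)
o2: d²=197 > ρ²=52 → inactive
F = F_att + ΣF_rep = (-2.6675,1.2775)
Δp = p'−p = (-0.3334,0.1597); α = Δx/Fx = (-1067/3200) / (-1067/400) = 1/8
check: Δy/Fy = (511/3200) / (511/400) = 1/8 ✓

α = 1/8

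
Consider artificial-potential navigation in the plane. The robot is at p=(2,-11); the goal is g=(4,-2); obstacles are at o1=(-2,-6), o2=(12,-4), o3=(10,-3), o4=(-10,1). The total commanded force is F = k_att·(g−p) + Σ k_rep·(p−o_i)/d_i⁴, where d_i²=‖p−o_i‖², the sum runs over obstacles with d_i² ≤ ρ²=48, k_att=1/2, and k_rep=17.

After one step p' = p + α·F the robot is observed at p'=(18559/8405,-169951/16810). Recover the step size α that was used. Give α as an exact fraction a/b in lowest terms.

F_att = 1/2·(g−p) = 1/2·(2,9) = (1.0000,4.5000)
o1: d²=41 ≤ ρ²=48; F_rep = 17·(4,-5)/41² = (0.0405,-0.0506)
o2: d²=149 > ρ²=48 → inactive
o3: d²=128 > ρ²=48 → inactive
o4: d²=288 > ρ²=48 → inactive
F = F_att + ΣF_rep = (1.0405,4.4494)
Δp = p'−p = (0.2081,0.8899); α = Δx/Fx = (1749/8405) / (1749/1681) = 1/5
check: Δy/Fy = (14959/16810) / (14959/3362) = 1/5 ✓

α = 1/5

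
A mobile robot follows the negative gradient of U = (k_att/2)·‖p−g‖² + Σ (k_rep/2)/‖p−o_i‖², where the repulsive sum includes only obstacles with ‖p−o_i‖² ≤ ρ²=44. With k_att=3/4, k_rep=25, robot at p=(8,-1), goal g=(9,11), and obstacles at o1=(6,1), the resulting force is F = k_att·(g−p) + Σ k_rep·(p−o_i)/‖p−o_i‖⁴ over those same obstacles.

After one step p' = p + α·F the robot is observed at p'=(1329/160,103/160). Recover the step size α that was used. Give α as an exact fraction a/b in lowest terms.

F_att = 3/4·(g−p) = 3/4·(1,12) = (0.7500,9.0000)
o1: d²=8 ≤ ρ²=44; F_rep = 25·(2,-2)/8² = (0.7812,-0.7812)
F = F_att + ΣF_rep = (1.5312,8.2188)
Δp = p'−p = (0.3063,1.6438); α = Δx/Fx = (49/160) / (49/32) = 1/5
check: Δy/Fy = (263/160) / (263/32) = 1/5 ✓

α = 1/5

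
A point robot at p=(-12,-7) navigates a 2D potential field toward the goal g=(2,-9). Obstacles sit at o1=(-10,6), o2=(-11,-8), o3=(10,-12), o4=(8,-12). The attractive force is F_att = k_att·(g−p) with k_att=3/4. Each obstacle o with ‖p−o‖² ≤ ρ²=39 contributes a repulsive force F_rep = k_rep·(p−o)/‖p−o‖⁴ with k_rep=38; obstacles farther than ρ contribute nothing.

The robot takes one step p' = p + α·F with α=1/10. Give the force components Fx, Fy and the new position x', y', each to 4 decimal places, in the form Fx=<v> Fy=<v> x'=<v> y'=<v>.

F_att = 3/4·(g−p) = 3/4·(14,-2) = (10.5000,-1.5000)
o1: d²=173 > ρ²=39 → inactive
o2: d²=2 ≤ ρ²=39; F_rep = 38·(-1,1)/2² = (-9.5000,9.5000)
o3: d²=509 > ρ²=39 → inactive
o4: d²=425 > ρ²=39 → inactive
F = F_att + ΣF_rep = (1.0000,8.0000)
p' = p + 1/10·F = (-11.9000,-6.2000)

Fx=1.0000 Fy=8.0000 x'=-11.9000 y'=-6.2000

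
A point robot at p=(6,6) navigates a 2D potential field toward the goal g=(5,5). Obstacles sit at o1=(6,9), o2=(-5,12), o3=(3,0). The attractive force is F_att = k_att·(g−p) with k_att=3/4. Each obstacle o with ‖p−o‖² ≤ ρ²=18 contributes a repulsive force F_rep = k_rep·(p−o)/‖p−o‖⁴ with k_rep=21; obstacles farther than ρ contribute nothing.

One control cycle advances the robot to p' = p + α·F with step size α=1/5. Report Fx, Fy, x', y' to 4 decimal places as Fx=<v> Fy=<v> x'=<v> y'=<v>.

Fx=-0.7500 Fy=-1.5278 x'=5.8500 y'=5.6944

F_att = 3/4·(g−p) = 3/4·(-1,-1) = (-0.7500,-0.7500)
o1: d²=9 ≤ ρ²=18; F_rep = 21·(0,-3)/9² = (0.0000,-0.7778)
o2: d²=157 > ρ²=18 → inactive
o3: d²=45 > ρ²=18 → inactive
F = F_att + ΣF_rep = (-0.7500,-1.5278)
p' = p + 1/5·F = (5.8500,5.6944)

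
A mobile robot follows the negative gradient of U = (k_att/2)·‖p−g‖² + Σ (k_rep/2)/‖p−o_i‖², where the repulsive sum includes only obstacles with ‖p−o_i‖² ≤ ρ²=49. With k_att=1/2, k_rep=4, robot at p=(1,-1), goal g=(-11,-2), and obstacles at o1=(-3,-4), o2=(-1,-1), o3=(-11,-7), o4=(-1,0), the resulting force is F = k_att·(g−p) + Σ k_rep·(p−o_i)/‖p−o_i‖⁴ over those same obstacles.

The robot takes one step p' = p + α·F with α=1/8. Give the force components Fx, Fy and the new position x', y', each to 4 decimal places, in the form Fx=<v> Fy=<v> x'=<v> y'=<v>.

F_att = 1/2·(g−p) = 1/2·(-12,-1) = (-6.0000,-0.5000)
o1: d²=25 ≤ ρ²=49; F_rep = 4·(4,3)/25² = (0.0256,0.0192)
o2: d²=4 ≤ ρ²=49; F_rep = 4·(2,0)/4² = (0.5000,0.0000)
o3: d²=180 > ρ²=49 → inactive
o4: d²=5 ≤ ρ²=49; F_rep = 4·(2,-1)/5² = (0.3200,-0.1600)
F = F_att + ΣF_rep = (-5.1544,-0.6408)
p' = p + 1/8·F = (0.3557,-1.0801)

Fx=-5.1544 Fy=-0.6408 x'=0.3557 y'=-1.0801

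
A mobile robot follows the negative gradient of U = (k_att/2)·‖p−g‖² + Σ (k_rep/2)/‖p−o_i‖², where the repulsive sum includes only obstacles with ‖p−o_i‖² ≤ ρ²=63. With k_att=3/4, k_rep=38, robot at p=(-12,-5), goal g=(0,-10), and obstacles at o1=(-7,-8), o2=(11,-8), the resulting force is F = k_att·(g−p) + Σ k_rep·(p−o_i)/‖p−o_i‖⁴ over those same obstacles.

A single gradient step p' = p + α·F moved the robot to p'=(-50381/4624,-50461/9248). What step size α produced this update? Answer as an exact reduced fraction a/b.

F_att = 3/4·(g−p) = 3/4·(12,-5) = (9.0000,-3.7500)
o1: d²=34 ≤ ρ²=63; F_rep = 38·(-5,3)/34² = (-0.1644,0.0986)
o2: d²=538 > ρ²=63 → inactive
F = F_att + ΣF_rep = (8.8356,-3.6514)
Δp = p'−p = (1.1045,-0.4564); α = Δx/Fx = (5107/4624) / (5107/578) = 1/8
check: Δy/Fy = (-4221/9248) / (-4221/1156) = 1/8 ✓

α = 1/8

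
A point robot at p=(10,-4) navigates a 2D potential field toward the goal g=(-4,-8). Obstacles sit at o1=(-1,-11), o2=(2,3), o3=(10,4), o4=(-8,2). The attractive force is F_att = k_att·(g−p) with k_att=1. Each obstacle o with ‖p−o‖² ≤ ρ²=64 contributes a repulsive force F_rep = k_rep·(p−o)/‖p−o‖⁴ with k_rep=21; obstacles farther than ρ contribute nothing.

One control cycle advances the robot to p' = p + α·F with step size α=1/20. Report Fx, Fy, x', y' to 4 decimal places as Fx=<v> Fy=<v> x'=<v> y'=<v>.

Fx=-14.0000 Fy=-4.0410 x'=9.3000 y'=-4.2021

F_att = 1·(g−p) = 1·(-14,-4) = (-14.0000,-4.0000)
o1: d²=170 > ρ²=64 → inactive
o2: d²=113 > ρ²=64 → inactive
o3: d²=64 ≤ ρ²=64; F_rep = 21·(0,-8)/64² = (0.0000,-0.0410)
o4: d²=360 > ρ²=64 → inactive
F = F_att + ΣF_rep = (-14.0000,-4.0410)
p' = p + 1/20·F = (9.3000,-4.2021)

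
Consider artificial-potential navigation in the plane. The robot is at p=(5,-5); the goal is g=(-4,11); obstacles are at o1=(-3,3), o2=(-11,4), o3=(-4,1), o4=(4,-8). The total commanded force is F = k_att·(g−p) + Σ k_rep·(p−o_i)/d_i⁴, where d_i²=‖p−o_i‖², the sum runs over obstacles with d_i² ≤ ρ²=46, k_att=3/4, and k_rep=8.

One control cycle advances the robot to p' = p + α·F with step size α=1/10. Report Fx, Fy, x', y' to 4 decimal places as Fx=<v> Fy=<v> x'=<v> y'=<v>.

F_att = 3/4·(g−p) = 3/4·(-9,16) = (-6.7500,12.0000)
o1: d²=128 > ρ²=46 → inactive
o2: d²=337 > ρ²=46 → inactive
o3: d²=117 > ρ²=46 → inactive
o4: d²=10 ≤ ρ²=46; F_rep = 8·(1,3)/10² = (0.0800,0.2400)
F = F_att + ΣF_rep = (-6.6700,12.2400)
p' = p + 1/10·F = (4.3330,-3.7760)

Fx=-6.6700 Fy=12.2400 x'=4.3330 y'=-3.7760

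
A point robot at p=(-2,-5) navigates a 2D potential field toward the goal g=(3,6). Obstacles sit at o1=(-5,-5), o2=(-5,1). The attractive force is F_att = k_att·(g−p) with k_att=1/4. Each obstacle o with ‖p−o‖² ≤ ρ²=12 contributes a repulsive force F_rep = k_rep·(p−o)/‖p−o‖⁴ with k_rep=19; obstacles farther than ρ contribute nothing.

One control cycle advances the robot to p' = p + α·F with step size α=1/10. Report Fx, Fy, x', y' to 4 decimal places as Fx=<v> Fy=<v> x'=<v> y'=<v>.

Fx=1.9537 Fy=2.7500 x'=-1.8046 y'=-4.7250

F_att = 1/4·(g−p) = 1/4·(5,11) = (1.2500,2.7500)
o1: d²=9 ≤ ρ²=12; F_rep = 19·(3,0)/9² = (0.7037,0.0000)
o2: d²=45 > ρ²=12 → inactive
F = F_att + ΣF_rep = (1.9537,2.7500)
p' = p + 1/10·F = (-1.8046,-4.7250)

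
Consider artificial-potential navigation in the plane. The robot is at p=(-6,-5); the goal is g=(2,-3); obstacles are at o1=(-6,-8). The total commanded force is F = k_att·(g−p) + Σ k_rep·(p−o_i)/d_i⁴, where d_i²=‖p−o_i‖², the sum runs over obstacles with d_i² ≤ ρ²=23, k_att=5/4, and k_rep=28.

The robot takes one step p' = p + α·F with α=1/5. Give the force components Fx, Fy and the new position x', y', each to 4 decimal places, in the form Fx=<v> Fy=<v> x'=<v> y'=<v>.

F_att = 5/4·(g−p) = 5/4·(8,2) = (10.0000,2.5000)
o1: d²=9 ≤ ρ²=23; F_rep = 28·(0,3)/9² = (0.0000,1.0370)
F = F_att + ΣF_rep = (10.0000,3.5370)
p' = p + 1/5·F = (-4.0000,-4.2926)

Fx=10.0000 Fy=3.5370 x'=-4.0000 y'=-4.2926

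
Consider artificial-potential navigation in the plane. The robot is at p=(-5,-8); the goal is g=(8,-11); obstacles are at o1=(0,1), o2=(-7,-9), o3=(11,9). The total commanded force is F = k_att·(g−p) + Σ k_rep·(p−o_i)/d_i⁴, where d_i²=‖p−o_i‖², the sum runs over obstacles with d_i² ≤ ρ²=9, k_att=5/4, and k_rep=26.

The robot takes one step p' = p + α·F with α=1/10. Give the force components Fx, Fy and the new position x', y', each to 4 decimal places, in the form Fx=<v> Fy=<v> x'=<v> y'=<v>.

Fx=18.3300 Fy=-2.7100 x'=-3.1670 y'=-8.2710

F_att = 5/4·(g−p) = 5/4·(13,-3) = (16.2500,-3.7500)
o1: d²=106 > ρ²=9 → inactive
o2: d²=5 ≤ ρ²=9; F_rep = 26·(2,1)/5² = (2.0800,1.0400)
o3: d²=545 > ρ²=9 → inactive
F = F_att + ΣF_rep = (18.3300,-2.7100)
p' = p + 1/10·F = (-3.1670,-8.2710)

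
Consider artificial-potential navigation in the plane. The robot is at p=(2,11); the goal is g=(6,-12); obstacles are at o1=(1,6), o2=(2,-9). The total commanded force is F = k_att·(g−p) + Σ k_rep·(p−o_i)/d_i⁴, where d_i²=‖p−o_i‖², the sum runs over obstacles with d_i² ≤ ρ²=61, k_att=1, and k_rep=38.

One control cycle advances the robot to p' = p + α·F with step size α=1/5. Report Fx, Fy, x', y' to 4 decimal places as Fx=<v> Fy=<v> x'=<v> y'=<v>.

Fx=4.0562 Fy=-22.7189 x'=2.8112 y'=6.4562

F_att = 1·(g−p) = 1·(4,-23) = (4.0000,-23.0000)
o1: d²=26 ≤ ρ²=61; F_rep = 38·(1,5)/26² = (0.0562,0.2811)
o2: d²=400 > ρ²=61 → inactive
F = F_att + ΣF_rep = (4.0562,-22.7189)
p' = p + 1/5·F = (2.8112,6.4562)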